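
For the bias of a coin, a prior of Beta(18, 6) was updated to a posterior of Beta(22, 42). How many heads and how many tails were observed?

4 heads and 36 tails

Beta is conjugate to the binomial likelihood: posterior = Beta(a+s, b+f).
Match parameters: s=22−18=4, f=42−6=36.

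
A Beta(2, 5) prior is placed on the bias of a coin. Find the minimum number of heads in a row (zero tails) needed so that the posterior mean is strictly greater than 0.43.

After k heads and 0 tails the posterior is Beta(2+k, 5), with mean (2+k)/(2+5+k).
Set (2+k)/(7+k) > 0.43 and solve: k > (0.43·7 − 2)/(1 − 0.43) = 1.772.
The smallest integer exceeding 1.772 is 2.

k = 2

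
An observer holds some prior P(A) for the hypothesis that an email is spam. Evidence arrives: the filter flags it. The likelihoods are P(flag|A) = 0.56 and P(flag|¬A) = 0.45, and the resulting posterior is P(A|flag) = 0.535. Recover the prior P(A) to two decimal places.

P(A) = 0.48

In odds form, posterior odds = prior odds × likelihood ratio, so prior odds = posterior odds ÷ LR.
Posterior odds = 0.535/(1−0.535) = 1.1505. LR = 0.56/0.45 = 1.2444.
Prior odds = 1.1505/1.2444 = 0.9245, so P(A) = 0.9245/(1+0.9245) ≈ 0.48.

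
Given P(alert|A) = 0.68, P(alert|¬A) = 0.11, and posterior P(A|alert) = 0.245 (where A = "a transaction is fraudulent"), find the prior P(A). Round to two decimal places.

P(A) = 0.05

Bayes' rule in odds form gives O(A|E) = O(A)·[P(E|A)/P(E|¬A)], hence O(A) = O(A|E)/LR.
Posterior odds = 0.245/(1−0.245) = 0.3245. LR = 0.68/0.11 = 6.1818.
Prior odds = 0.3245/6.1818 = 0.0525, so P(A) = 0.0525/(1+0.0525) ≈ 0.05.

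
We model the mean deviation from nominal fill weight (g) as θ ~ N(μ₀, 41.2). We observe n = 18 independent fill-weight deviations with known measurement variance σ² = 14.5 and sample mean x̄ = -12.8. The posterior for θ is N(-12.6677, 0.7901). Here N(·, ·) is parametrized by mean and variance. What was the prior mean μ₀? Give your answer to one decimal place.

The posterior mean is a precision-weighted average: μ_n = (τ₀μ₀ + τ_data·x̄)/(τ₀+τ_data), with τ₀=1/σ₀² and τ_data=n/σ².
Here τ₀ = 1/41.2 = 0.024272 and τ_data = 18/14.5 = 1.241379, so τ_n = 1.265651.
Rearranging for μ₀: μ₀ = (μ_n·τ_n − τ_data·x̄)/τ₀ = (-12.6677·1.265651 − 1.241379·-12.8) / 0.024272 = -0.143236/0.024272 ≈ -5.9.

μ₀ = -5.9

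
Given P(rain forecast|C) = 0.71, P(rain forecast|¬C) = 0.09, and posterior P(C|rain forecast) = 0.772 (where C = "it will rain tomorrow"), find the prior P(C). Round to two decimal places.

Bayes' rule in odds form gives O(C|E) = O(C)·[P(E|C)/P(E|¬C)], hence O(C) = O(C|E)/LR.
Posterior odds = 0.772/(1−0.772) = 3.3860. LR = 0.71/0.09 = 7.8889.
Prior odds = 3.3860/7.8889 = 0.4292, so P(C) = 0.4292/(1+0.4292) ≈ 0.30.

P(C) = 0.30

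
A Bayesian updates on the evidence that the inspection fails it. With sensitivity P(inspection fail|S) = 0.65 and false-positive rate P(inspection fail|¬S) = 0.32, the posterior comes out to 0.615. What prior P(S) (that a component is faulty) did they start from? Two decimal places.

P(S) = 0.44

In odds form, posterior odds = prior odds × likelihood ratio, so prior odds = posterior odds ÷ LR.
Posterior odds = 0.615/(1−0.615) = 1.5974. LR = 0.65/0.32 = 2.0312.
Prior odds = 1.5974/2.0312 = 0.7864, so P(S) = 0.7864/(1+0.7864) ≈ 0.44.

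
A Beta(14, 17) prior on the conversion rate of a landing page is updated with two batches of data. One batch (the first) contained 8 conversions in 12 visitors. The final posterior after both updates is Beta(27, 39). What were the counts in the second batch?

Because Beta–binomial updating is additive in the counts, the combined data contributed (α_post−α_prior, β_post−β_prior) successes and failures.
Total across both batches: 27−14=13 conversions, 39−17=22 bounces.
Subtract the first batch: 13−8=5 conversions and 22−4=18 bounces.

5 conversions and 18 bounces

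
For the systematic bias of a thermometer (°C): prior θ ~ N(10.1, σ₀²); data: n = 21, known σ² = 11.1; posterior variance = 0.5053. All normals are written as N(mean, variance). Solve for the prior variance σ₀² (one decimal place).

Posterior precision equals prior precision plus data precision: 1/σ_n² = 1/σ₀² + n/σ².
So 1/σ₀² = 1/0.5053 − 21/11.1 = 1.979022 − 1.891892 = 0.087130.
Hence σ₀² = 1/0.087130 ≈ 11.5.

σ₀² = 11.5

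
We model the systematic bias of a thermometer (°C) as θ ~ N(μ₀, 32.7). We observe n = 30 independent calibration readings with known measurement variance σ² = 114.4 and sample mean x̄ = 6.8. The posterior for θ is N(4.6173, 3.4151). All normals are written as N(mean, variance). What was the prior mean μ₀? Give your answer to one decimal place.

μ₀ = -14.1

With known observation variance, the Normal–Normal posterior has precision τ_n = τ₀ + n/σ² and mean μ_n = (τ₀μ₀ + (n/σ²)x̄)/τ_n.
Here τ₀ = 1/32.7 = 0.030581 and τ_data = 30/114.4 = 0.262238, so τ_n = 0.292819.
Rearranging for μ₀: μ₀ = (μ_n·τ_n − τ_data·x̄)/τ₀ = (4.6173·0.292819 − 0.262238·6.8) / 0.030581 = -0.431185/0.030581 ≈ -14.1.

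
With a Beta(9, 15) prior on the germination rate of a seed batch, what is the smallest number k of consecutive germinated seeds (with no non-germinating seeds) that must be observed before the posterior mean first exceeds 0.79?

k = 48

After k germinated seeds and 0 non-germinating seeds the posterior is Beta(9+k, 15), with mean (9+k)/(9+15+k).
Set (9+k)/(24+k) > 0.79 and solve: k > (0.79·24 − 9)/(1 − 0.79) = 47.429.
The smallest integer exceeding 47.429 is 48.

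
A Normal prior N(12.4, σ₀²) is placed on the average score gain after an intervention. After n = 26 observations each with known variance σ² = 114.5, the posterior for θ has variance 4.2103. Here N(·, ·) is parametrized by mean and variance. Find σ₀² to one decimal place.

σ₀² = 95.8

Posterior precision equals prior precision plus data precision: 1/σ_n² = 1/σ₀² + n/σ².
So 1/σ₀² = 1/4.2103 − 26/114.5 = 0.237513 − 0.227074 = 0.010439.
Hence σ₀² = 1/0.010439 ≈ 95.8.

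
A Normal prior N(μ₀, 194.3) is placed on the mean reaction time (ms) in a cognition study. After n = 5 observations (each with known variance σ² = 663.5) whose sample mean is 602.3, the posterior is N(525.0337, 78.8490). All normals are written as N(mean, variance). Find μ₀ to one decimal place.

μ₀ = 411.9

The posterior mean is a precision-weighted average: μ_n = (τ₀μ₀ + τ_data·x̄)/(τ₀+τ_data), with τ₀=1/σ₀² and τ_data=n/σ².
Here τ₀ = 1/194.3 = 0.005147 and τ_data = 5/663.5 = 0.007536, so τ_n = 0.012683.
Rearranging for μ₀: μ₀ = (μ_n·τ_n − τ_data·x̄)/τ₀ = (525.0337·0.012683 − 0.007536·602.3) / 0.005147 = 2.120070/0.005147 ≈ 411.9.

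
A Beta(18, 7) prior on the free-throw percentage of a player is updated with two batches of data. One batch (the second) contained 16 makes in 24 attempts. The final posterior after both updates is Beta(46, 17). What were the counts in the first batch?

12 makes and 2 misses

Because Beta–binomial updating is additive in the counts, the combined data contributed (α_post−α_prior, β_post−β_prior) successes and failures.
Total across both batches: 46−18=28 makes, 17−7=10 misses.
Subtract the second batch: 28−16=12 makes and 10−8=2 misses.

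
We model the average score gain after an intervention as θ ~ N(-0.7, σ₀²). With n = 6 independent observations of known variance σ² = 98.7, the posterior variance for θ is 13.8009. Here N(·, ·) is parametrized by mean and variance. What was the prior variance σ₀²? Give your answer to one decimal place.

Posterior precision equals prior precision plus data precision: 1/σ_n² = 1/σ₀² + n/σ².
So 1/σ₀² = 1/13.8009 − 6/98.7 = 0.072459 − 0.060790 = 0.011669.
Hence σ₀² = 1/0.011669 ≈ 85.7.

σ₀² = 85.7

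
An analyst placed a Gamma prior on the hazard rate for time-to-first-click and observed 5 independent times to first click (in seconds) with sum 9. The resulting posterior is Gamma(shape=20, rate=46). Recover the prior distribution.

Gamma–exponential conjugacy: posterior shape = α + n, posterior rate = β + Σtᵢ.
So α = 20 − 5 = 15 and β = 46 − 9 = 37.

Gamma(shape=15, rate=37)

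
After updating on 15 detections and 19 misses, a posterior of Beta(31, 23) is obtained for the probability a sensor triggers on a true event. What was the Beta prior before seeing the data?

Beta(16, 4)

Under Beta–binomial conjugacy the posterior parameters are (a+s, b+f).
So a = 31 − 15 = 16 and b = 23 − 19 = 4.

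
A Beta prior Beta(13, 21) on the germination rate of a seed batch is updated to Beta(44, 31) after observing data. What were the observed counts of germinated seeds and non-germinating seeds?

31 germinated seeds and 10 non-germinating seeds

Under Beta–binomial conjugacy the posterior parameters are (a+s, b+f).
So s = 44 − 13 = 31 and f = 31 − 21 = 10.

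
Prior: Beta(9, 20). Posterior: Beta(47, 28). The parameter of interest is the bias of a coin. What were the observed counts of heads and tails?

38 heads and 8 tails

A Beta(α, β) prior with s successes and f failures in binomial data gives a Beta(α+s, β+f) posterior.
So s = 47 − 9 = 38 and f = 28 − 20 = 8.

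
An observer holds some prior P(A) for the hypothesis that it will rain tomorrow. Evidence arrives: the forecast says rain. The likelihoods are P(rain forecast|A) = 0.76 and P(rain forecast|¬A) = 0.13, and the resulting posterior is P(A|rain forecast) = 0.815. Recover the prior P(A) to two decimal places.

In odds form, posterior odds = prior odds × likelihood ratio, so prior odds = posterior odds ÷ LR.
Posterior odds = 0.815/(1−0.815) = 4.4054. LR = 0.76/0.13 = 5.8462.
Prior odds = 4.4054/5.8462 = 0.7535, so P(A) = 0.7535/(1+0.7535) ≈ 0.43.

P(A) = 0.43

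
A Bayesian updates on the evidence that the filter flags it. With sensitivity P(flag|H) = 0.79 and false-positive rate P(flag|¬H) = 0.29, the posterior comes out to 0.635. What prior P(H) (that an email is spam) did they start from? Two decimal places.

In odds form, posterior odds = prior odds × likelihood ratio, so prior odds = posterior odds ÷ LR.
Posterior odds = 0.635/(1−0.635) = 1.7397. LR = 0.79/0.29 = 2.7241.
Prior odds = 1.7397/2.7241 = 0.6386, so P(H) = 0.6386/(1+0.6386) ≈ 0.39.

P(H) = 0.39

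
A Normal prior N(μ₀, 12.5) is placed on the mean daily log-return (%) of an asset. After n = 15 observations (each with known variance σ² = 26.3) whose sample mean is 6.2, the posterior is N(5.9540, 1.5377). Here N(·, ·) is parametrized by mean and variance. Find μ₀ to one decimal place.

The posterior mean is a precision-weighted average: μ_n = (τ₀μ₀ + τ_data·x̄)/(τ₀+τ_data), with τ₀=1/σ₀² and τ_data=n/σ².
Here τ₀ = 1/12.5 = 0.080000 and τ_data = 15/26.3 = 0.570342, so τ_n = 0.650342.
Rearranging for μ₀: μ₀ = (μ_n·τ_n − τ_data·x̄)/τ₀ = (5.9540·0.650342 − 0.570342·6.2) / 0.080000 = 0.336016/0.080000 ≈ 4.2.

μ₀ = 4.2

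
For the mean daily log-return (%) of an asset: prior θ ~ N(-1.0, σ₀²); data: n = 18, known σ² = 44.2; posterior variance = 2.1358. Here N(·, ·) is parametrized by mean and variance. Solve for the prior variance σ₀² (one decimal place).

σ₀² = 16.4

Posterior precision equals prior precision plus data precision: 1/σ_n² = 1/σ₀² + n/σ².
So 1/σ₀² = 1/2.1358 − 18/44.2 = 0.468209 − 0.407240 = 0.060969.
Hence σ₀² = 1/0.060969 ≈ 16.4.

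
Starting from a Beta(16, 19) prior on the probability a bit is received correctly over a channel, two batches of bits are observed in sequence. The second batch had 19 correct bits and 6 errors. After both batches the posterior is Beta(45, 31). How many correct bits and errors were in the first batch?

10 correct bits and 6 errors

Because Beta–binomial updating is additive in the counts, the combined data contributed (α_post−α_prior, β_post−β_prior) successes and failures.
Total across both batches: 45−16=29 correct bits, 31−19=12 errors.
Subtract the second batch: 29−19=10 correct bits and 12−6=6 errors.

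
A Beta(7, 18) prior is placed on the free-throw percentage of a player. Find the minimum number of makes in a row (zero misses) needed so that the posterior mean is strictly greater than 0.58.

k = 18

After k makes and 0 misses the posterior is Beta(7+k, 18), with mean (7+k)/(7+18+k).
Set (7+k)/(25+k) > 0.58 and solve: k > (0.58·25 − 7)/(1 − 0.58) = 17.857.
The smallest integer exceeding 17.857 is 18.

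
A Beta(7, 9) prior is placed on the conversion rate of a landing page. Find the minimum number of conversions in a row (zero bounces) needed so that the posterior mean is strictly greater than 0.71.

After k conversions and 0 bounces the posterior is Beta(7+k, 9), with mean (7+k)/(7+9+k).
Set (7+k)/(16+k) > 0.71 and solve: k > (0.71·16 − 7)/(1 − 0.71) = 15.034.
The smallest integer exceeding 15.034 is 16, and checking k=16: (23)/(32) = 0.7188 > 0.71.

k = 16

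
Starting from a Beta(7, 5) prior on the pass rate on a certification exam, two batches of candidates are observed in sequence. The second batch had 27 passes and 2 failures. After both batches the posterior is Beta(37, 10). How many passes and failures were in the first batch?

3 passes and 3 failures

Because Beta–binomial updating is additive in the counts, the combined data contributed (α_post−α_prior, β_post−β_prior) successes and failures.
Total across both batches: 37−7=30 passes, 10−5=5 failures.
Subtract the second batch: 30−27=3 passes and 5−2=3 failures.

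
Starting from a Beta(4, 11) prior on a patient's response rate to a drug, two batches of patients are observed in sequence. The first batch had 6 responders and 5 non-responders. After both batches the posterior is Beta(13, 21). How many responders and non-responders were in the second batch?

Sequential conjugate updates are equivalent to a single update on the pooled data, so total successes = posterior α − prior α and total failures = posterior β − prior β.
Total across both batches: 13−4=9 responders, 21−11=10 non-responders.
Subtract the first batch: 9−6=3 responders and 10−5=5 non-responders.

3 responders and 5 non-responders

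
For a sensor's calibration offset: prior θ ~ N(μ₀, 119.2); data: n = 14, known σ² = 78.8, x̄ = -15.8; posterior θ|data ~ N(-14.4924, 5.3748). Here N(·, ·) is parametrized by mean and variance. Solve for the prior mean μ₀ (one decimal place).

μ₀ = 13.2

With known observation variance, the Normal–Normal posterior has precision τ_n = τ₀ + n/σ² and mean μ_n = (τ₀μ₀ + (n/σ²)x̄)/τ_n.
Here τ₀ = 1/119.2 = 0.008389 and τ_data = 14/78.8 = 0.177665, so τ_n = 0.186054.
Rearranging for μ₀: μ₀ = (μ_n·τ_n − τ_data·x̄)/τ₀ = (-14.4924·0.186054 − 0.177665·-15.8) / 0.008389 = 0.110738/0.008389 ≈ 13.2.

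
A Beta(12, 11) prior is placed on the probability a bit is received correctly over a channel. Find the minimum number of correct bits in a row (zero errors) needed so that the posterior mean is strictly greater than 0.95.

k = 198

After k correct bits and 0 errors the posterior is Beta(12+k, 11), with mean (12+k)/(12+11+k).
Set (12+k)/(23+k) > 0.95 and solve: k > (0.95·23 − 12)/(1 − 0.95) = 197.000.
The smallest integer exceeding 197.000 is 198.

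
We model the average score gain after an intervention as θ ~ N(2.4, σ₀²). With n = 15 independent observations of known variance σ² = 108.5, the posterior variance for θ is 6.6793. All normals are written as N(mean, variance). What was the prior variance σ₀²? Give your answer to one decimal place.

σ₀² = 87.2

For the Normal–Normal model with known σ², precisions add: τ_n = τ₀ + n/σ².
So 1/σ₀² = 1/6.6793 − 15/108.5 = 0.149716 − 0.138249 = 0.011467.
Hence σ₀² = 1/0.011467 ≈ 87.2.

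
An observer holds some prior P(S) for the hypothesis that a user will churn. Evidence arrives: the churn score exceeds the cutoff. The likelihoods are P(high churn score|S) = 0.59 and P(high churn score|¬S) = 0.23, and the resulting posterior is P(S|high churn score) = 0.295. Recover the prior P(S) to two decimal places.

P(S) = 0.14

In odds form, posterior odds = prior odds × likelihood ratio, so prior odds = posterior odds ÷ LR.
Posterior odds = 0.295/(1−0.295) = 0.4184. LR = 0.59/0.23 = 2.5652.
Prior odds = 0.4184/2.5652 = 0.1631, so P(S) = 0.1631/(1+0.1631) ≈ 0.14.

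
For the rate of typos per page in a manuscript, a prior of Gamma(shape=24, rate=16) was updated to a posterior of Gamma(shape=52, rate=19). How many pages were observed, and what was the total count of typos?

n = 3 pages with total 28 typos

A Gamma(α, β) prior (rate parametrization) on a Poisson rate with n observations summing to S gives posterior Gamma(α+S, β+n).
Matching: Σxᵢ = 52 − 24 = 28 and n = 19 − 16 = 3.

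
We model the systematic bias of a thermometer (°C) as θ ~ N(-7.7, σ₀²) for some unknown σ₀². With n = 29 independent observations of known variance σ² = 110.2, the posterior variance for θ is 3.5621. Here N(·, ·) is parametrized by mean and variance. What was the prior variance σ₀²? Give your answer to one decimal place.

Posterior precision equals prior precision plus data precision: 1/σ_n² = 1/σ₀² + n/σ².
So 1/σ₀² = 1/3.5621 − 29/110.2 = 0.280733 − 0.263158 = 0.017575.
Hence σ₀² = 1/0.017575 ≈ 56.9.

σ₀² = 56.9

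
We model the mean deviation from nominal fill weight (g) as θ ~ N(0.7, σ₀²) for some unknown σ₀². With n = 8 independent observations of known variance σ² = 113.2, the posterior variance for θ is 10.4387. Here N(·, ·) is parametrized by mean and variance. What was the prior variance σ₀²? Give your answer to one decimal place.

σ₀² = 39.8

Posterior precision equals prior precision plus data precision: 1/σ_n² = 1/σ₀² + n/σ².
So 1/σ₀² = 1/10.4387 − 8/113.2 = 0.095797 − 0.070671 = 0.025126.
Hence σ₀² = 1/0.025126 ≈ 39.8.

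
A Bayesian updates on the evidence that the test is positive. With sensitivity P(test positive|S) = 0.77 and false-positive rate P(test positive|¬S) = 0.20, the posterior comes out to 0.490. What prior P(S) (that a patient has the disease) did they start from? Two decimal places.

In odds form, posterior odds = prior odds × likelihood ratio, so prior odds = posterior odds ÷ LR.
Posterior odds = 0.490/(1−0.490) = 0.9608. LR = 0.77/0.20 = 3.8500.
Prior odds = 0.9608/3.8500 = 0.2496, so P(S) = 0.2496/(1+0.2496) ≈ 0.20.

P(S) = 0.20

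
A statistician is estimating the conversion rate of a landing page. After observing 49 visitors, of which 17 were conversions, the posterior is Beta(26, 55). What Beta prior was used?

Beta(9, 23)

A Beta(a, b) prior with s successes and f failures in binomial data gives a Beta(a+s, b+f) posterior.
So a = 26 − 17 = 9 and b = 55 − 32 = 23.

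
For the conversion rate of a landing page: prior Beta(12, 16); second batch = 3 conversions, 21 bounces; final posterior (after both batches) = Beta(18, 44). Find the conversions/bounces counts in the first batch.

Because Beta–binomial updating is additive in the counts, the combined data contributed (α_post−α_prior, β_post−β_prior) successes and failures.
Total across both batches: 18−12=6 conversions, 44−16=28 bounces.
Subtract the second batch: 6−3=3 conversions and 28−21=7 bounces.

3 conversions and 7 bounces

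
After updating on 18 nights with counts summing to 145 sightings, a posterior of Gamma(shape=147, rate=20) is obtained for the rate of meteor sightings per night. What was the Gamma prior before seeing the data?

Gamma(shape=2, rate=2)

Gamma–Poisson conjugacy: posterior shape = α + Σxᵢ, posterior rate = β + n.
So α = 147 − 145 = 2 and β = 20 − 18 = 2.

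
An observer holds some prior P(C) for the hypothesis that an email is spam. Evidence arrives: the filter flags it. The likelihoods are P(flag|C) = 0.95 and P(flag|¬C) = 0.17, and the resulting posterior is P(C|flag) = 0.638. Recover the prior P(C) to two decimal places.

In odds form, posterior odds = prior odds × likelihood ratio, so prior odds = posterior odds ÷ LR.
Posterior odds = 0.638/(1−0.638) = 1.7624. LR = 0.95/0.17 = 5.5882.
Prior odds = 1.7624/5.5882 = 0.3154, so P(C) = 0.3154/(1+0.3154) ≈ 0.24.

P(C) = 0.24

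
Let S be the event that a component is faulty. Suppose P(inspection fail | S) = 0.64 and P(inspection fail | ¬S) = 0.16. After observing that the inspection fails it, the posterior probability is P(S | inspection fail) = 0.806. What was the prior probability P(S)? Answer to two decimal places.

In odds form, posterior odds = prior odds × likelihood ratio, so prior odds = posterior odds ÷ LR.
Posterior odds = 0.806/(1−0.806) = 4.1546. LR = 0.64/0.16 = 4.0000.
Prior odds = 4.1546/4.0000 = 1.0387, so P(S) = 1.0387/(1+1.0387) ≈ 0.51.

P(S) = 0.51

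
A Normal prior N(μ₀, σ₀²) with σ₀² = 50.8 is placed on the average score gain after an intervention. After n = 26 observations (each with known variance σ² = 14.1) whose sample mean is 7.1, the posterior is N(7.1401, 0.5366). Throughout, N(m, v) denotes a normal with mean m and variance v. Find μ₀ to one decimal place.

With known observation variance, the Normal–Normal posterior has precision τ_n = τ₀ + n/σ² and mean μ_n = (τ₀μ₀ + (n/σ²)x̄)/τ_n.
Here τ₀ = 1/50.8 = 0.019685 and τ_data = 26/14.1 = 1.843972, so τ_n = 1.863657.
Rearranging for μ₀: μ₀ = (μ_n·τ_n − τ_data·x̄)/τ₀ = (7.1401·1.863657 − 1.843972·7.1) / 0.019685 = 0.214496/0.019685 ≈ 10.9.

μ₀ = 10.9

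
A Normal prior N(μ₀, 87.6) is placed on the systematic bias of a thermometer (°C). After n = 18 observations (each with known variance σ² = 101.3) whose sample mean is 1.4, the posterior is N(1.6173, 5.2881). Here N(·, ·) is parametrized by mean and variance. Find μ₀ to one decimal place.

μ₀ = 5.0

The posterior mean is a precision-weighted average: μ_n = (τ₀μ₀ + τ_data·x̄)/(τ₀+τ_data), with τ₀=1/σ₀² and τ_data=n/σ².
Here τ₀ = 1/87.6 = 0.011416 and τ_data = 18/101.3 = 0.177690, so τ_n = 0.189106.
Rearranging for μ₀: μ₀ = (μ_n·τ_n − τ_data·x̄)/τ₀ = (1.6173·0.189106 − 0.177690·1.4) / 0.011416 = 0.057075/0.011416 ≈ 5.0.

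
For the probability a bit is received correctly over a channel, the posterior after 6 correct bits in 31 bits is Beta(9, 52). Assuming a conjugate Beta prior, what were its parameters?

Beta(3, 27)

Under Beta–binomial conjugacy the posterior parameters are (a+s, b+f).
Subtract the data counts: 9−6=3, 52−25=27.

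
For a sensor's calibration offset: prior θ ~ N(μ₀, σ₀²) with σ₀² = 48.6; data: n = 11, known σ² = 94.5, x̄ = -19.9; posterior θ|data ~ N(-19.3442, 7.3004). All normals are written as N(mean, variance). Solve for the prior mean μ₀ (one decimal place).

The posterior mean is a precision-weighted average: μ_n = (τ₀μ₀ + τ_data·x̄)/(τ₀+τ_data), with τ₀=1/σ₀² and τ_data=n/σ².
Here τ₀ = 1/48.6 = 0.020576 and τ_data = 11/94.5 = 0.116402, so τ_n = 0.136978.
Rearranging for μ₀: μ₀ = (μ_n·τ_n − τ_data·x̄)/τ₀ = (-19.3442·0.136978 − 0.116402·-19.9) / 0.020576 = -0.333330/0.020576 ≈ -16.2.

μ₀ = -16.2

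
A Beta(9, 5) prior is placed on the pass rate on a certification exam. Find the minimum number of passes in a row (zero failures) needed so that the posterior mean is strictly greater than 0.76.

After k passes and 0 failures the posterior is Beta(9+k, 5), with mean (9+k)/(9+5+k).
Set (9+k)/(14+k) > 0.76 and solve: k > (0.76·14 − 9)/(1 − 0.76) = 6.833.
The smallest integer exceeding 6.833 is 7, and checking k=7: (16)/(21) = 0.7619 > 0.76.

k = 7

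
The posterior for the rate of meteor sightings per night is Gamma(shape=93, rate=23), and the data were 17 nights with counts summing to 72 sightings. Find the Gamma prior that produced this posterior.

A Gamma(α, β) prior (rate parametrization) on a Poisson rate with n observations summing to S gives posterior Gamma(α+S, β+n).
So α = 93 − 72 = 21 and β = 23 − 17 = 6.

Gamma(shape=21, rate=6)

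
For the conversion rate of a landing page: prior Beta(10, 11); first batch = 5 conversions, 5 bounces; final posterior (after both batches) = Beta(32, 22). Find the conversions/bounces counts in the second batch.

Because Beta–binomial updating is additive in the counts, the combined data contributed (α_post−α_prior, β_post−β_prior) successes and failures.
Total across both batches: 32−10=22 conversions, 22−11=11 bounces.
Subtract the first batch: 22−5=17 conversions and 11−5=6 bounces.

17 conversions and 6 bounces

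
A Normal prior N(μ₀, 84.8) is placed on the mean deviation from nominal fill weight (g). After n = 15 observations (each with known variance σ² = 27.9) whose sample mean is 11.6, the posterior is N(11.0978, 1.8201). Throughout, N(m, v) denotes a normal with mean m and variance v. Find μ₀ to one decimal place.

The posterior mean is a precision-weighted average: μ_n = (τ₀μ₀ + τ_data·x̄)/(τ₀+τ_data), with τ₀=1/σ₀² and τ_data=n/σ².
Here τ₀ = 1/84.8 = 0.011792 and τ_data = 15/27.9 = 0.537634, so τ_n = 0.549426.
Rearranging for μ₀: μ₀ = (μ_n·τ_n − τ_data·x̄)/τ₀ = (11.0978·0.549426 − 0.537634·11.6) / 0.011792 = -0.139135/0.011792 ≈ -11.8.

μ₀ = -11.8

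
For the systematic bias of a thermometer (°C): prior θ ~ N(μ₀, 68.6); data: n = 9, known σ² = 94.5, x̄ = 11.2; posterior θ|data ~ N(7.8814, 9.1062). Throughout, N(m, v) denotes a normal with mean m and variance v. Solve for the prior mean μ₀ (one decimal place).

The posterior mean is a precision-weighted average: μ_n = (τ₀μ₀ + τ_data·x̄)/(τ₀+τ_data), with τ₀=1/σ₀² and τ_data=n/σ².
Here τ₀ = 1/68.6 = 0.014577 and τ_data = 9/94.5 = 0.095238, so τ_n = 0.109815.
Rearranging for μ₀: μ₀ = (μ_n·τ_n − τ_data·x̄)/τ₀ = (7.8814·0.109815 − 0.095238·11.2) / 0.014577 = -0.201170/0.014577 ≈ -13.8.

μ₀ = -13.8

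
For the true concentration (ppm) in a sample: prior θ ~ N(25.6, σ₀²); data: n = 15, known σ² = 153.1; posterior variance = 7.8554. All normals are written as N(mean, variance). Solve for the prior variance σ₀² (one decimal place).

σ₀² = 34.1

Posterior precision equals prior precision plus data precision: 1/σ_n² = 1/σ₀² + n/σ².
So 1/σ₀² = 1/7.8554 − 15/153.1 = 0.127301 − 0.097975 = 0.029326.
Hence σ₀² = 1/0.029326 ≈ 34.1.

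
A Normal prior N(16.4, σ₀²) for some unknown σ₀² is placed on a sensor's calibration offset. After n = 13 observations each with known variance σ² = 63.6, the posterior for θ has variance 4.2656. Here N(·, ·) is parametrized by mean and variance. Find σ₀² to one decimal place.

For the Normal–Normal model with known σ², precisions add: τ_n = τ₀ + n/σ².
So 1/σ₀² = 1/4.2656 − 13/63.6 = 0.234434 − 0.204403 = 0.030031.
Hence σ₀² = 1/0.030031 ≈ 33.3.

σ₀² = 33.3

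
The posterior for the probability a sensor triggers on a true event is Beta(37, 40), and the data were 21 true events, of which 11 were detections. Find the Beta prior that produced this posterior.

Under Beta–binomial conjugacy the posterior parameters are (α+s, β+f).
So α = 37 − 11 = 26 and β = 40 − 10 = 30.

Beta(26, 30)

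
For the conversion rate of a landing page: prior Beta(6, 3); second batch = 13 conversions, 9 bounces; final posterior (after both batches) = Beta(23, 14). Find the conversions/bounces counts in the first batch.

Because Beta–binomial updating is additive in the counts, the combined data contributed (α_post−α_prior, β_post−β_prior) successes and failures.
Total across both batches: 23−6=17 conversions, 14−3=11 bounces.
Subtract the second batch: 17−13=4 conversions and 11−9=2 bounces.

4 conversions and 2 bounces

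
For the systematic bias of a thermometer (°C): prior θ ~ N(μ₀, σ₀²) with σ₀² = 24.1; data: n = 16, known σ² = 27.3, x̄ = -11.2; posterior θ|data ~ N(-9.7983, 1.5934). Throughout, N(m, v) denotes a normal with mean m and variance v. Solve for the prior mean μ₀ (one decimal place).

μ₀ = 10.0

The posterior mean is a precision-weighted average: μ_n = (τ₀μ₀ + τ_data·x̄)/(τ₀+τ_data), with τ₀=1/σ₀² and τ_data=n/σ².
Here τ₀ = 1/24.1 = 0.041494 and τ_data = 16/27.3 = 0.586081, so τ_n = 0.627575.
Rearranging for μ₀: μ₀ = (μ_n·τ_n − τ_data·x̄)/τ₀ = (-9.7983·0.627575 − 0.586081·-11.2) / 0.041494 = 0.414939/0.041494 ≈ 10.0.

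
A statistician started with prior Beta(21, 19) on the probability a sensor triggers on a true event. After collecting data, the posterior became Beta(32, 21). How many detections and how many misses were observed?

11 detections and 2 misses

A Beta(a, b) prior with s successes and f failures in binomial data gives a Beta(a+s, b+f) posterior.
Match parameters: s=32−21=11, f=21−19=2.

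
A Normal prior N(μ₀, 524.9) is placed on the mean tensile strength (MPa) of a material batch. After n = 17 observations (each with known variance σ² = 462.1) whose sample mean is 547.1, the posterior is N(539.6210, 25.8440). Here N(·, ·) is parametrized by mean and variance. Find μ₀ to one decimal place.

μ₀ = 395.2

With known observation variance, the Normal–Normal posterior has precision τ_n = τ₀ + n/σ² and mean μ_n = (τ₀μ₀ + (n/σ²)x̄)/τ_n.
Here τ₀ = 1/524.9 = 0.001905 and τ_data = 17/462.1 = 0.036789, so τ_n = 0.038694.
Rearranging for μ₀: μ₀ = (μ_n·τ_n − τ_data·x̄)/τ₀ = (539.6210·0.038694 − 0.036789·547.1) / 0.001905 = 0.752833/0.001905 ≈ 395.2.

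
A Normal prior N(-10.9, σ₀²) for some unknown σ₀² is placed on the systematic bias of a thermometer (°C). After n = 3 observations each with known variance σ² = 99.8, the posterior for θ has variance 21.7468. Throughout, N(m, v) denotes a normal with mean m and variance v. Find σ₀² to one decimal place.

For the Normal–Normal model with known σ², precisions add: τ_n = τ₀ + n/σ².
So 1/σ₀² = 1/21.7468 − 3/99.8 = 0.045984 − 0.030060 = 0.015924.
Hence σ₀² = 1/0.015924 ≈ 62.8.

σ₀² = 62.8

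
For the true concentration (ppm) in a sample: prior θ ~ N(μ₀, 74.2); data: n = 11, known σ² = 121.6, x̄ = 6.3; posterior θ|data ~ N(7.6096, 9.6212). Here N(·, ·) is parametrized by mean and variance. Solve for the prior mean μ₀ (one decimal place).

μ₀ = 16.4

With known observation variance, the Normal–Normal posterior has precision τ_n = τ₀ + n/σ² and mean μ_n = (τ₀μ₀ + (n/σ²)x̄)/τ_n.
Here τ₀ = 1/74.2 = 0.013477 and τ_data = 11/121.6 = 0.090461, so τ_n = 0.103938.
Rearranging for μ₀: μ₀ = (μ_n·τ_n − τ_data·x̄)/τ₀ = (7.6096·0.103938 − 0.090461·6.3) / 0.013477 = 0.221022/0.013477 ≈ 16.4.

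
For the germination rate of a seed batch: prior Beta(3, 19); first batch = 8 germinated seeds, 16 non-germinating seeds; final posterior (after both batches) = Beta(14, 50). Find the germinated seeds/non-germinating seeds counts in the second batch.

Because Beta–binomial updating is additive in the counts, the combined data contributed (α_post−α_prior, β_post−β_prior) successes and failures.
Total across both batches: 14−3=11 germinated seeds, 50−19=31 non-germinating seeds.
Subtract the first batch: 11−8=3 germinated seeds and 31−16=15 non-germinating seeds.

3 germinated seeds and 15 non-germinating seeds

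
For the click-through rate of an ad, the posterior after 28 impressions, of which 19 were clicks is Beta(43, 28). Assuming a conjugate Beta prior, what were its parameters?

Beta(24, 19)

Under Beta–binomial conjugacy the posterior parameters are (a+s, b+f).
So a = 43 − 19 = 24 and b = 28 − 9 = 19.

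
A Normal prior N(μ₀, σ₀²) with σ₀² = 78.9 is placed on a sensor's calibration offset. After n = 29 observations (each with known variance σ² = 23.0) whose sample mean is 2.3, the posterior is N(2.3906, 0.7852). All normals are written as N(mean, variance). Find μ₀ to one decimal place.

μ₀ = 11.4

The posterior mean is a precision-weighted average: μ_n = (τ₀μ₀ + τ_data·x̄)/(τ₀+τ_data), with τ₀=1/σ₀² and τ_data=n/σ².
Here τ₀ = 1/78.9 = 0.012674 and τ_data = 29/23.0 = 1.260870, so τ_n = 1.273544.
Rearranging for μ₀: μ₀ = (μ_n·τ_n − τ_data·x̄)/τ₀ = (2.3906·1.273544 − 1.260870·2.3) / 0.012674 = 0.144533/0.012674 ≈ 11.4.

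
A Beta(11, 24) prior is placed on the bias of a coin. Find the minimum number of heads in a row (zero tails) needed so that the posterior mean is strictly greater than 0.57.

After k heads and 0 tails the posterior is Beta(11+k, 24), with mean (11+k)/(11+24+k).
Set (11+k)/(35+k) > 0.57 and solve: k > (0.57·35 − 11)/(1 − 0.57) = 20.814.
The smallest integer exceeding 20.814 is 21, and checking k=21: (32)/(56) = 0.5714 > 0.57.

k = 21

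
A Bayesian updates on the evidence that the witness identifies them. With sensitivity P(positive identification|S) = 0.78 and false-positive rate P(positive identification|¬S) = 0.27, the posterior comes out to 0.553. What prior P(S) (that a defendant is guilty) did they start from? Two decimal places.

P(S) = 0.30

Bayes' rule in odds form gives O(S|E) = O(S)·[P(E|S)/P(E|¬S)], hence O(S) = O(S|E)/LR.
Posterior odds = 0.553/(1−0.553) = 1.2371. LR = 0.78/0.27 = 2.8889.
Prior odds = 1.2371/2.8889 = 0.4282, so P(S) = 0.4282/(1+0.4282) ≈ 0.30.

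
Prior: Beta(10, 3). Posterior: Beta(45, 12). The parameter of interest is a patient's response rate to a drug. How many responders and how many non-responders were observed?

A Beta(α, β) prior with s successes and f failures in binomial data gives a Beta(α+s, β+f) posterior.
So s = 45 − 10 = 35 and f = 12 − 3 = 9.

35 responders and 9 non-responders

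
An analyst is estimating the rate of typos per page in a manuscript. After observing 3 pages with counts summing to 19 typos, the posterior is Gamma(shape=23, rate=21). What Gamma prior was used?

A Gamma(α, β) prior (rate parametrization) on a Poisson rate with n observations summing to S gives posterior Gamma(α+S, β+n).
So α = 23 − 19 = 4 and β = 21 − 3 = 18.

Gamma(shape=4, rate=18)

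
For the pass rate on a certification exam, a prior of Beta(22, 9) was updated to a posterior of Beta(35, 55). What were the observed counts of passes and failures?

Beta is conjugate to the binomial likelihood: posterior = Beta(a+s, b+f).
So s = 35 − 22 = 13 and f = 55 − 9 = 46.

13 passes and 46 failures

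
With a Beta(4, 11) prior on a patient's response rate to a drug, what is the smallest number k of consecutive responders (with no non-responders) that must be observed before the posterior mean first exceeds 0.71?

k = 23

After k responders and 0 non-responders the posterior is Beta(4+k, 11), with mean (4+k)/(4+11+k).
Set (4+k)/(15+k) > 0.71 and solve: k > (0.71·15 − 4)/(1 − 0.71) = 22.931.
The smallest integer exceeding 22.931 is 23, and checking k=23: (27)/(38) = 0.7105 > 0.71.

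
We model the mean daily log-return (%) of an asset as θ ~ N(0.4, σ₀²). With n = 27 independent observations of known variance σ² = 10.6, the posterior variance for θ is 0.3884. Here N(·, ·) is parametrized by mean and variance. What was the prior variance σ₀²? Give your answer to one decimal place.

σ₀² = 36.4

Posterior precision equals prior precision plus data precision: 1/σ_n² = 1/σ₀² + n/σ².
So 1/σ₀² = 1/0.3884 − 27/10.6 = 2.574665 − 2.547170 = 0.027495.
Hence σ₀² = 1/0.027495 ≈ 36.4.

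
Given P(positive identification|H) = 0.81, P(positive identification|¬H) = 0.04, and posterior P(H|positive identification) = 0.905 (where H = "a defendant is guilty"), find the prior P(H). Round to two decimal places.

Bayes' rule in odds form gives O(H|E) = O(H)·[P(E|H)/P(E|¬H)], hence O(H) = O(H|E)/LR.
Posterior odds = 0.905/(1−0.905) = 9.5263. LR = 0.81/0.04 = 20.2500.
Prior odds = 9.5263/20.2500 = 0.4704, so P(H) = 0.4704/(1+0.4704) ≈ 0.32.

P(H) = 0.32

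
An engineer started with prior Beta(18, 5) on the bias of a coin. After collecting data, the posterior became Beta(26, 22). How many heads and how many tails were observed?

8 heads and 17 tails

Beta is conjugate to the binomial likelihood: posterior = Beta(a+s, b+f).
So s = 26 − 18 = 8 and f = 22 − 5 = 17.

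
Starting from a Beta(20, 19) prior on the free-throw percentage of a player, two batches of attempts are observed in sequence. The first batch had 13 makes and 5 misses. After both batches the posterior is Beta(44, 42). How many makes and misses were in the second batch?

Sequential conjugate updates are equivalent to a single update on the pooled data, so total successes = posterior α − prior α and total failures = posterior β − prior β.
Total across both batches: 44−20=24 makes, 42−19=23 misses.
Subtract the first batch: 24−13=11 makes and 23−5=18 misses.

11 makes and 18 misses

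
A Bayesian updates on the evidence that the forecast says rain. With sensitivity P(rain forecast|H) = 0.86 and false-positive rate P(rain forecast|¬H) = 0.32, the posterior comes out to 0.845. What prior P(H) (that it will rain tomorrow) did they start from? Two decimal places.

P(H) = 0.67

Bayes' rule in odds form gives O(H|E) = O(H)·[P(E|H)/P(E|¬H)], hence O(H) = O(H|E)/LR.
Posterior odds = 0.845/(1−0.845) = 5.4516. LR = 0.86/0.32 = 2.6875.
Prior odds = 5.4516/2.6875 = 2.0285, so P(H) = 2.0285/(1+2.0285) ≈ 0.67.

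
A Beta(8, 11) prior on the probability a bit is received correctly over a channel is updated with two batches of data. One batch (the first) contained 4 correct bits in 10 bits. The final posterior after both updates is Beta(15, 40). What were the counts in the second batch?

Sequential conjugate updates are equivalent to a single update on the pooled data, so total successes = posterior α − prior α and total failures = posterior β − prior β.
Total across both batches: 15−8=7 correct bits, 40−11=29 errors.
Subtract the first batch: 7−4=3 correct bits and 29−6=23 errors.

3 correct bits and 23 errors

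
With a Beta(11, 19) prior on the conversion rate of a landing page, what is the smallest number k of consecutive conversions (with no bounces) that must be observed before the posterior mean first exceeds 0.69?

After k conversions and 0 bounces the posterior is Beta(11+k, 19), with mean (11+k)/(11+19+k).
Set (11+k)/(30+k) > 0.69 and solve: k > (0.69·30 − 11)/(1 − 0.69) = 31.290.
The smallest integer exceeding 31.290 is 32.

k = 32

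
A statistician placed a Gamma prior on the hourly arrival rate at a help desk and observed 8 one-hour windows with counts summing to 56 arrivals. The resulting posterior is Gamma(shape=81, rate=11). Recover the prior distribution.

Gamma–Poisson conjugacy: posterior shape = α + Σxᵢ, posterior rate = β + n.
So α = 81 − 56 = 25 and β = 11 − 8 = 3.

Gamma(shape=25, rate=3)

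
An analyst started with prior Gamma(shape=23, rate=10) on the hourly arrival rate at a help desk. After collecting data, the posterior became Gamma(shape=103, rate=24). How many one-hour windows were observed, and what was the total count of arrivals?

n = 14 one-hour windows with total 80 arrivals

A Gamma(α, β) prior (rate parametrization) on a Poisson rate with n observations summing to S gives posterior Gamma(α+S, β+n).
Matching: Σxᵢ = 103 − 23 = 80 and n = 24 − 10 = 14.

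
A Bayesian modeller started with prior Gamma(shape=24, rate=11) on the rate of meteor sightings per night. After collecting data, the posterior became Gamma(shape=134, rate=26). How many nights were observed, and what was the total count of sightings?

A Gamma(α, β) prior (rate parametrization) on a Poisson rate with n observations summing to S gives posterior Gamma(α+S, β+n).
Matching: Σxᵢ = 134 − 24 = 110 and n = 26 − 11 = 15.

n = 15 nights with total 110 sightings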